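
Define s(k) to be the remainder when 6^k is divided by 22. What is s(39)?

2

We have s(1) = 6; s(2) = 14; s(3) = 18; s(4) = 20; s(5) = 10; s(6) = 16; s(7) = 8; s(8) = 4; s(9) = 2; s(10) = 12; s(11) = 6.
The sequence repeats with period 10.
So s(39) = s(1 + ((39-1) mod 10)) = s(9) = 2.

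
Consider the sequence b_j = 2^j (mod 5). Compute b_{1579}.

Computing terms: b_0 = 1; b_1 = 2; b_2 = 4; b_3 = 3; b_4 = 1.
Since b_4 = b_0 = 1, the sequence is periodic with period 4.
(1579 - 0) mod 4 = 3, so b_{1579} = b_3 = 3.

3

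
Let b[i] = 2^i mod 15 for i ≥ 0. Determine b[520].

b[0] = 1,  b[1] = 2,  b[2] = 4,  b[3] = 8,  b[4] = 1.
Since b[4] = b[0] = 1, the sequence is periodic with period 4.
So b[520] = b[0 + ((520-0) mod 4)] = b[0] = 1.

1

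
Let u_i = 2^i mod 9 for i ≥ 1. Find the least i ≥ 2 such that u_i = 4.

Computing terms: u_1 = 2,  u_2 = 4,  u_3 = 8,  u_4 = 7,  u_5 = 5,  u_6 = 1,  u_7 = 2.
Since u_7 = u_1 = 2, the sequence is periodic with period 6.
The value 4 first appears (with i ≥ 2) at u_2.

2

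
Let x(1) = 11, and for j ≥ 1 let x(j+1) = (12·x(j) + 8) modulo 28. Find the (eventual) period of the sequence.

Computing terms: x(1) = 11,  x(2) = 0,  x(3) = 8,  x(4) = 20,  x(5) = 24,  x(6) = 16,  x(7) = 4,  x(8) = 0.
Since x(8) = x(2) = 0, the sequence is eventually periodic: after a pre-period of length 1 it cycles with period 6.

6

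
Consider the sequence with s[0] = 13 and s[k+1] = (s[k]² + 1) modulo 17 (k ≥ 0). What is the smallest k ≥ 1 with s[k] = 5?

Computing terms: s[0] = 13, s[1] = 0, s[2] = 1, s[3] = 2, s[4] = 5, s[5] = 9, s[6] = 14, s[7] = 10, s[8] = 16, s[9] = 2.
Since s[9] = s[3] = 2, the sequence is eventually periodic: after a pre-period of length 3 it cycles with period 6.
The value 5 first appears (with k ≥ 1) at s[4].

4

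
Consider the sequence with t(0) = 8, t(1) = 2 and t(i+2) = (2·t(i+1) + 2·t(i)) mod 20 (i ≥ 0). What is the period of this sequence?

t(0) = 8; t(1) = 2; t(2) = 0; t(3) = 4; t(4) = 8; t(5) = 4; t(6) = 4; t(7) = 16; t(8) = 0; t(9) = 12; t(10) = 4; t(11) = 12; t(12) = 12; t(13) = 8; t(14) = 0; t(15) = 16; t(16) = 12; t(17) = 16; t(18) = 16; t(19) = 4; t(20) = 0; t(21) = 8; t(22) = 16; t(23) = 8; t(24) = 8; t(25) = 12; t(26) = 0; t(27) = 4.
Since (t(26), t(27)) = (t(2), t(3)) = (0, 4) (two consecutive terms determine the rest), the sequence is eventually periodic: after a pre-period of length 2 it cycles with period 24.

24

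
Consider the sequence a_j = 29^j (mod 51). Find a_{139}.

23

Computing terms: a_1 = 29; a_2 = 25; a_3 = 11; a_4 = 13; a_5 = 20; a_6 = 19; a_7 = 41; a_8 = 16; a_9 = 5; a_{10} = 43; a_{11} = 23; a_{12} = 4; a_{13} = 14; a_{14} = 49; a_{15} = 44; a_{16} = 1; a_{17} = 29.
Since a_{17} = a_1 = 29, the sequence is periodic with period 16.
So a_{139} = a_{1 + ((139-1) mod 16)} = a_{11} = 23.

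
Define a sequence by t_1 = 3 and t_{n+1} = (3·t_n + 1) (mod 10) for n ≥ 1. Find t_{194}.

0

We have t_1 = 3; t_2 = 0; t_3 = 1; t_4 = 4; t_5 = 3.
Since t_5 = t_1 = 3, the sequence is periodic with period 4.
So t_{194} = t_{1 + ((194-1) mod 4)} = t_2 = 0.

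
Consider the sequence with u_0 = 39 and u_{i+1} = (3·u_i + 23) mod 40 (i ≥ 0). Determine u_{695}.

Computing terms: u_0 = 39,  u_1 = 20,  u_2 = 3,  u_3 = 32,  u_4 = 39.
The sequence repeats with period 4.
So u_{695} = u_{0 + ((695-0) mod 4)} = u_3 = 32.

32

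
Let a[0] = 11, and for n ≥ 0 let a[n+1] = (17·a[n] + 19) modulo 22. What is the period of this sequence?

10

We have a[0] = 11,  a[1] = 8,  a[2] = 1,  a[3] = 14,  a[4] = 15,  a[5] = 10,  a[6] = 13,  a[7] = 20,  a[8] = 7,  a[9] = 6,  a[10] = 11.
Since a[10] = a[0] = 11, the sequence is periodic with period 10.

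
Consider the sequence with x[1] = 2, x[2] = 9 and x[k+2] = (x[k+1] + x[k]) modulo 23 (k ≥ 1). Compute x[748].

x[1] = 2, x[2] = 9, x[3] = 11, x[4] = 20, x[5] = 8, x[6] = 5, x[7] = 13, x[8] = 18, x[9] = 8, x[10] = 3, x[11] = 11, x[12] = 14, x[13] = 2, x[14] = 16, x[15] = 18, x[16] = 11, x[17] = 6, x[18] = 17, x[19] = 0, x[20] = 17, x[21] = 17, x[22] = 11, x[23] = 5, x[24] = 16, x[25] = 21, x[26] = 14, x[27] = 12, x[28] = 3, x[29] = 15, x[30] = 18, x[31] = 10, x[32] = 5, x[33] = 15, x[34] = 20, x[35] = 12, x[36] = 9, x[37] = 21, x[38] = 7, x[39] = 5, x[40] = 12, x[41] = 17, x[42] = 6, x[43] = 0, x[44] = 6, x[45] = 6, x[46] = 12, x[47] = 18, x[48] = 7, x[49] = 2, x[50] = 9.
Since (x[49], x[50]) = (x[1], x[2]) = (2, 9) (two consecutive terms determine the rest), the sequence is periodic with period 48.
So x[748] = x[1 + ((748-1) mod 48)] = x[28] = 3.

3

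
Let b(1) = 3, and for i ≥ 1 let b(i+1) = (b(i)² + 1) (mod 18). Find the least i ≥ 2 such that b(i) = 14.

b(1) = 3, b(2) = 10, b(3) = 11, b(4) = 14, b(5) = 17, b(6) = 2, b(7) = 5, b(8) = 8, b(9) = 11.
Since b(9) = b(3) = 11, the sequence is eventually periodic: after a pre-period of length 2 it cycles with period 6.
The value 14 first appears (with i ≥ 2) at b(4).

4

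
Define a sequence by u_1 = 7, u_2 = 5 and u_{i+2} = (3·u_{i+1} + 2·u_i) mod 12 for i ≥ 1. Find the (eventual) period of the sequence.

Listing terms: u_1 = 7,  u_2 = 5,  u_3 = 5,  u_4 = 1,  u_5 = 1,  u_6 = 5,  u_7 = 5.
Since (u_6, u_7) = (u_2, u_3) = (5, 5) (two consecutive terms determine the rest), the sequence is eventually periodic: after a pre-period of length 1 it cycles with period 4.

4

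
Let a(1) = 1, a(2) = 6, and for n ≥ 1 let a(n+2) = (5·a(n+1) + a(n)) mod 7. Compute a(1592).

6

Computing terms: a(1) = 1,  a(2) = 6,  a(3) = 3,  a(4) = 0,  a(5) = 3,  a(6) = 1,  a(7) = 1,  a(8) = 6.
The sequence repeats with period 6.
(1592 - 1) mod 6 = 1, so a(1592) = a(2) = 6.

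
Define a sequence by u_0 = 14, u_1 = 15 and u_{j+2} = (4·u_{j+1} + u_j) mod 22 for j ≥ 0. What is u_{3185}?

17

u_0 = 14; u_1 = 15; u_2 = 8; u_3 = 3; u_4 = 20; u_5 = 17; u_6 = 0; u_7 = 17; u_8 = 2; u_9 = 3; u_{10} = 14; u_{11} = 15.
The sequence repeats with period 10.
(3185 - 0) mod 10 = 5, so u_{3185} = u_5 = 17.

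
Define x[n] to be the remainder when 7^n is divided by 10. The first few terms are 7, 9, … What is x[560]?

1

We have x[1] = 7; x[2] = 9; x[3] = 3; x[4] = 1; x[5] = 7.
Since x[5] = x[1] = 7, the sequence is periodic with period 4.
(560 - 1) mod 4 = 3, so x[560] = x[4] = 1.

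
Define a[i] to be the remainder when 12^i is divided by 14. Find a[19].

a[1] = 12,  a[2] = 4,  a[3] = 6,  a[4] = 2,  a[5] = 10,  a[6] = 8,  a[7] = 12.
Since a[7] = a[1] = 12, the sequence is periodic with period 6.
So a[19] = a[1 + ((19-1) mod 6)] = a[1] = 12.

12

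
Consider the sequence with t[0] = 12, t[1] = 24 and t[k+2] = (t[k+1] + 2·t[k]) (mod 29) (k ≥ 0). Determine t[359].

4

Listing terms: t[0] = 12; t[1] = 24; t[2] = 19; t[3] = 9; t[4] = 18; t[5] = 7; t[6] = 14; t[7] = 28; t[8] = 27; t[9] = 25; t[10] = 21; t[11] = 13; t[12] = 26; t[13] = 23; t[14] = 17; t[15] = 5; t[16] = 10; t[17] = 20; t[18] = 11; t[19] = 22; t[20] = 15; t[21] = 1; t[22] = 2; t[23] = 4; t[24] = 8; t[25] = 16; t[26] = 3; t[27] = 6; t[28] = 12; t[29] = 24.
Since (t[28], t[29]) = (t[0], t[1]) = (12, 24) (two consecutive terms determine the rest), the sequence is periodic with period 28.
(359 - 0) mod 28 = 23, so t[359] = t[23] = 4.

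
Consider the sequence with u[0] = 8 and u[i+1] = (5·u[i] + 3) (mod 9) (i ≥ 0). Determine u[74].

Listing terms: u[0] = 8; u[1] = 7; u[2] = 2; u[3] = 4; u[4] = 5; u[5] = 1; u[6] = 8.
Since u[6] = u[0] = 8, the sequence is periodic with period 6.
(74 - 0) mod 6 = 2, so u[74] = u[2] = 2.

2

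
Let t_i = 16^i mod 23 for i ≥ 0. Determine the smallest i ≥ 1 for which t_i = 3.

Computing terms: t_0 = 1,  t_1 = 16,  t_2 = 3,  t_3 = 2,  t_4 = 9,  t_5 = 6,  t_6 = 4,  t_7 = 18,  t_8 = 12,  t_9 = 8,  t_{10} = 13,  t_{11} = 1.
Since t_{11} = t_0 = 1, the sequence is periodic with period 11.
The value 3 first appears (with i ≥ 1) at t_2.

2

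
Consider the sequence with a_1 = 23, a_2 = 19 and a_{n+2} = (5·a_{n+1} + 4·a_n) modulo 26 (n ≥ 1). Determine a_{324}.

We have a_1 = 23, a_2 = 19, a_3 = 5, a_4 = 23, a_5 = 5, a_6 = 13, a_7 = 7, a_8 = 9, a_9 = 21, a_{10} = 11, a_{11} = 9, a_{12} = 11, a_{13} = 13, a_{14} = 5, a_{15} = 25, a_{16} = 15, a_{17} = 19, a_{18} = 25, a_{19} = 19, a_{20} = 13, a_{21} = 11, a_{22} = 3, a_{23} = 7, a_{24} = 21, a_{25} = 3, a_{26} = 21, a_{27} = 13, a_{28} = 19, a_{29} = 17, a_{30} = 5, a_{31} = 15, a_{32} = 17, a_{33} = 15, a_{34} = 13, a_{35} = 21, a_{36} = 1, a_{37} = 11, a_{38} = 7, a_{39} = 1, a_{40} = 7, a_{41} = 13, a_{42} = 15, a_{43} = 23, a_{44} = 19.
The sequence repeats with period 42.
So a_{324} = a_{1 + ((324-1) mod 42)} = a_{30} = 5.

5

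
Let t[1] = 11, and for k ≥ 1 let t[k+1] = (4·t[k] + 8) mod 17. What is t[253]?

We have t[1] = 11,  t[2] = 1,  t[3] = 12,  t[4] = 5,  t[5] = 11.
The sequence repeats with period 4.
So t[253] = t[1 + ((253-1) mod 4)] = t[1] = 11.

11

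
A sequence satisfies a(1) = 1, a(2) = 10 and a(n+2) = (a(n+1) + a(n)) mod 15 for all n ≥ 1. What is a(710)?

Computing terms: a(1) = 1,  a(2) = 10,  a(3) = 11,  a(4) = 6,  a(5) = 2,  a(6) = 8,  a(7) = 10,  a(8) = 3,  a(9) = 13,  a(10) = 1,  a(11) = 14,  a(12) = 0,  a(13) = 14,  a(14) = 14,  a(15) = 13,  a(16) = 12,  a(17) = 10,  a(18) = 7,  a(19) = 2,  a(20) = 9,  a(21) = 11,  a(22) = 5,  a(23) = 1,  a(24) = 6,  a(25) = 7,  a(26) = 13,  a(27) = 5,  a(28) = 3,  a(29) = 8,  a(30) = 11,  a(31) = 4,  a(32) = 0,  a(33) = 4,  a(34) = 4,  a(35) = 8,  a(36) = 12,  a(37) = 5,  a(38) = 2,  a(39) = 7,  a(40) = 9,  a(41) = 1,  a(42) = 10.
Since (a(41), a(42)) = (a(1), a(2)) = (1, 10) (two consecutive terms determine the rest), the sequence is periodic with period 40.
So a(710) = a(1 + ((710-1) mod 40)) = a(30) = 11.

11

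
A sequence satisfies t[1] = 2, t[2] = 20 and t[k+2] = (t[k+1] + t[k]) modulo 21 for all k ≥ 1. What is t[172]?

t[1] = 2, t[2] = 20, t[3] = 1, t[4] = 0, t[5] = 1, t[6] = 1, t[7] = 2, t[8] = 3, t[9] = 5, t[10] = 8, t[11] = 13, t[12] = 0, t[13] = 13, t[14] = 13, t[15] = 5, t[16] = 18, t[17] = 2, t[18] = 20.
Since (t[17], t[18]) = (t[1], t[2]) = (2, 20) (two consecutive terms determine the rest), the sequence is periodic with period 16.
(172 - 1) mod 16 = 11, so t[172] = t[12] = 0.

0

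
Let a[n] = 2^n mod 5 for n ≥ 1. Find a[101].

a[1] = 2, a[2] = 4, a[3] = 3, a[4] = 1, a[5] = 2.
The sequence repeats with period 4.
So a[101] = a[1 + ((101-1) mod 4)] = a[1] = 2.

2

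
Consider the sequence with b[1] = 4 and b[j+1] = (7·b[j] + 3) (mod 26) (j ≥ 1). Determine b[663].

12

We have b[1] = 4; b[2] = 5; b[3] = 12; b[4] = 9; b[5] = 14; b[6] = 23; b[7] = 8; b[8] = 7; b[9] = 0; b[10] = 3; b[11] = 24; b[12] = 15; b[13] = 4.
The sequence repeats with period 12.
So b[663] = b[1 + ((663-1) mod 12)] = b[3] = 12.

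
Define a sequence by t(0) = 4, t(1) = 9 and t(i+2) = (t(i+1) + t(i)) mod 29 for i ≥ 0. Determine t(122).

22

t(0) = 4,  t(1) = 9,  t(2) = 13,  t(3) = 22,  t(4) = 6,  t(5) = 28,  t(6) = 5,  t(7) = 4,  t(8) = 9.
Since (t(7), t(8)) = (t(0), t(1)) = (4, 9) (two consecutive terms determine the rest), the sequence is periodic with period 7.
(122 - 0) mod 7 = 3, so t(122) = t(3) = 22.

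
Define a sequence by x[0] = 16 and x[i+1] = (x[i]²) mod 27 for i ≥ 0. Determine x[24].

We have x[0] = 16, x[1] = 13, x[2] = 7, x[3] = 22, x[4] = 25, x[5] = 4, x[6] = 16.
Since x[6] = x[0] = 16, the sequence is periodic with period 6.
(24 - 0) mod 6 = 0, so x[24] = x[0] = 16.

16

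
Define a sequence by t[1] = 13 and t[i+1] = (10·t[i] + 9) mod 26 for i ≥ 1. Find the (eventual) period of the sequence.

Listing terms: t[1] = 13, t[2] = 9, t[3] = 21, t[4] = 11, t[5] = 15, t[6] = 3, t[7] = 13.
The sequence repeats with period 6.

6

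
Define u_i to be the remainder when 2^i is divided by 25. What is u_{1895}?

18

Listing terms: u_1 = 2,  u_2 = 4,  u_3 = 8,  u_4 = 16,  u_5 = 7,  u_6 = 14,  u_7 = 3,  u_8 = 6,  u_9 = 12,  u_{10} = 24,  u_{11} = 23,  u_{12} = 21,  u_{13} = 17,  u_{14} = 9,  u_{15} = 18,  u_{16} = 11,  u_{17} = 22,  u_{18} = 19,  u_{19} = 13,  u_{20} = 1,  u_{21} = 2.
The sequence repeats with period 20.
So u_{1895} = u_{1 + ((1895-1) mod 20)} = u_{15} = 18.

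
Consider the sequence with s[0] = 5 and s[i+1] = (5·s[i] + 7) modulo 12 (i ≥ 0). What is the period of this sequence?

s[0] = 5,  s[1] = 8,  s[2] = 11,  s[3] = 2,  s[4] = 5.
Since s[4] = s[0] = 5, the sequence is periodic with period 4.

4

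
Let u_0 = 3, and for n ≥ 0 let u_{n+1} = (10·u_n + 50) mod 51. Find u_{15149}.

13

We have u_0 = 3,  u_1 = 29,  u_2 = 34,  u_3 = 33,  u_4 = 23,  u_5 = 25,  u_6 = 45,  u_7 = 41,  u_8 = 1,  u_9 = 9,  u_{10} = 38,  u_{11} = 22,  u_{12} = 15,  u_{13} = 47,  u_{14} = 10,  u_{15} = 48,  u_{16} = 20,  u_{17} = 46,  u_{18} = 0,  u_{19} = 50,  u_{20} = 40,  u_{21} = 42,  u_{22} = 11,  u_{23} = 7,  u_{24} = 18,  u_{25} = 26,  u_{26} = 4,  u_{27} = 39,  u_{28} = 32,  u_{29} = 13,  u_{30} = 27,  u_{31} = 14,  u_{32} = 37,  u_{33} = 12,  u_{34} = 17,  u_{35} = 16,  u_{36} = 6,  u_{37} = 8,  u_{38} = 28,  u_{39} = 24,  u_{40} = 35,  u_{41} = 43,  u_{42} = 21,  u_{43} = 5,  u_{44} = 49,  u_{45} = 30,  u_{46} = 44,  u_{47} = 31,  u_{48} = 3.
Since u_{48} = u_0 = 3, the sequence is periodic with period 48.
(15149 - 0) mod 48 = 29, so u_{15149} = u_{29} = 13.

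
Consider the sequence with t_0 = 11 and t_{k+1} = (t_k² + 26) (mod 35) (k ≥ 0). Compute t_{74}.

30

We have t_0 = 11,  t_1 = 7,  t_2 = 5,  t_3 = 16,  t_4 = 2,  t_5 = 30,  t_6 = 16.
Since t_6 = t_3 = 16, the sequence is eventually periodic: after a pre-period of length 3 it cycles with period 3.
For k ≥ 3, t_k depends only on (k - 3) mod 3. (74 - 3) mod 3 = 2, so t_{74} = t_5 = 30.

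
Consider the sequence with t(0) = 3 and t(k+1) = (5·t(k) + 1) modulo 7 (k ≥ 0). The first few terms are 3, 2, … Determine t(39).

Computing terms: t(0) = 3,  t(1) = 2,  t(2) = 4,  t(3) = 0,  t(4) = 1,  t(5) = 6,  t(6) = 3.
The sequence repeats with period 6.
(39 - 0) mod 6 = 3, so t(39) = t(3) = 0.

0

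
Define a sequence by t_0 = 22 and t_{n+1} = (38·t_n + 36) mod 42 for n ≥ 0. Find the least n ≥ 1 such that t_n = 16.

Listing terms: t_0 = 22,  t_1 = 32,  t_2 = 34,  t_3 = 26,  t_4 = 16,  t_5 = 14,  t_6 = 22.
Since t_6 = t_0 = 22, the sequence is periodic with period 6.
The value 16 first appears (with n ≥ 1) at t_4.

4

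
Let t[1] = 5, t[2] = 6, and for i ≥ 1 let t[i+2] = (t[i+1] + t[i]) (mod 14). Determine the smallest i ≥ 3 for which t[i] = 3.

t[1] = 5,  t[2] = 6,  t[3] = 11,  t[4] = 3,  t[5] = 0,  t[6] = 3,  t[7] = 3,  t[8] = 6,  t[9] = 9,  t[10] = 1,  t[11] = 10,  t[12] = 11,  t[13] = 7,  t[14] = 4,  t[15] = 11,  t[16] = 1,  t[17] = 12,  t[18] = 13,  t[19] = 11,  t[20] = 10,  t[21] = 7,  t[22] = 3,  t[23] = 10,  t[24] = 13,  t[25] = 9,  t[26] = 8,  t[27] = 3,  t[28] = 11,  t[29] = 0,  t[30] = 11,  t[31] = 11,  t[32] = 8,  t[33] = 5,  t[34] = 13,  t[35] = 4,  t[36] = 3,  t[37] = 7,  t[38] = 10,  t[39] = 3,  t[40] = 13,  t[41] = 2,  t[42] = 1,  t[43] = 3,  t[44] = 4,  t[45] = 7,  t[46] = 11,  t[47] = 4,  t[48] = 1,  t[49] = 5,  t[50] = 6.
The sequence repeats with period 48.
The value 3 first appears (with i ≥ 3) at t[4].

4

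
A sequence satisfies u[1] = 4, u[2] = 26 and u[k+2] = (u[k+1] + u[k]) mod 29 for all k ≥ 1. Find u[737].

We have u[1] = 4, u[2] = 26, u[3] = 1, u[4] = 27, u[5] = 28, u[6] = 26, u[7] = 25, u[8] = 22, u[9] = 18, u[10] = 11, u[11] = 0, u[12] = 11, u[13] = 11, u[14] = 22, u[15] = 4, u[16] = 26.
The sequence repeats with period 14.
So u[737] = u[1 + ((737-1) mod 14)] = u[9] = 18.

18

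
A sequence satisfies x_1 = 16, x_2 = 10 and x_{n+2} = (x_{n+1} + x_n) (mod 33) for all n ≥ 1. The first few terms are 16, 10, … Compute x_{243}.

26

We have x_1 = 16, x_2 = 10, x_3 = 26, x_4 = 3, x_5 = 29, x_6 = 32, x_7 = 28, x_8 = 27, x_9 = 22, x_{10} = 16, x_{11} = 5, x_{12} = 21, x_{13} = 26, x_{14} = 14, x_{15} = 7, x_{16} = 21, x_{17} = 28, x_{18} = 16, x_{19} = 11, x_{20} = 27, x_{21} = 5, x_{22} = 32, x_{23} = 4, x_{24} = 3, x_{25} = 7, x_{26} = 10, x_{27} = 17, x_{28} = 27, x_{29} = 11, x_{30} = 5, x_{31} = 16, x_{32} = 21, x_{33} = 4, x_{34} = 25, x_{35} = 29, x_{36} = 21, x_{37} = 17, x_{38} = 5, x_{39} = 22, x_{40} = 27, x_{41} = 16, x_{42} = 10.
The sequence repeats with period 40.
So x_{243} = x_{1 + ((243-1) mod 40)} = x_3 = 26.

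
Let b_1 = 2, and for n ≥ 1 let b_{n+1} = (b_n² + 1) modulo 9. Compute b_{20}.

5

Computing terms: b_1 = 2, b_2 = 5, b_3 = 8, b_4 = 2.
Since b_4 = b_1 = 2, the sequence is periodic with period 3.
So b_{20} = b_{1 + ((20-1) mod 3)} = b_2 = 5.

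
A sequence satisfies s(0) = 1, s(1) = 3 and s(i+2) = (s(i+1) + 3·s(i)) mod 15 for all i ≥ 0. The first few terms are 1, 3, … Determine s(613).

Listing terms: s(0) = 1,  s(1) = 3,  s(2) = 6,  s(3) = 0,  s(4) = 3,  s(5) = 3,  s(6) = 12,  s(7) = 6,  s(8) = 12,  s(9) = 0,  s(10) = 6,  s(11) = 6,  s(12) = 9,  s(13) = 12,  s(14) = 9,  s(15) = 0,  s(16) = 12,  s(17) = 12,  s(18) = 3,  s(19) = 9,  s(20) = 3,  s(21) = 0,  s(22) = 9,  s(23) = 9,  s(24) = 6,  s(25) = 3,  s(26) = 6.
Since (s(25), s(26)) = (s(1), s(2)) = (3, 6) (two consecutive terms determine the rest), the sequence is eventually periodic: after a pre-period of length 1 it cycles with period 24.
For i ≥ 1, s(i) depends only on (i - 1) mod 24. (613 - 1) mod 24 = 12, so s(613) = s(13) = 12.

12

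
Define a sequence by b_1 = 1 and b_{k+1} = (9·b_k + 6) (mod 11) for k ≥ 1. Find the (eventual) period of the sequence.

5

Listing terms: b_1 = 1; b_2 = 4; b_3 = 9; b_4 = 10; b_5 = 8; b_6 = 1.
Since b_6 = b_1 = 1, the sequence is periodic with period 5.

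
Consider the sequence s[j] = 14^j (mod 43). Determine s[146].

40

We have s[1] = 14, s[2] = 24, s[3] = 35, s[4] = 17, s[5] = 23, s[6] = 21, s[7] = 36, s[8] = 31, s[9] = 4, s[10] = 13, s[11] = 10, s[12] = 11, s[13] = 25, s[14] = 6, s[15] = 41, s[16] = 15, s[17] = 38, s[18] = 16, s[19] = 9, s[20] = 40, s[21] = 1, s[22] = 14.
The sequence repeats with period 21.
(146 - 1) mod 21 = 19, so s[146] = s[20] = 40.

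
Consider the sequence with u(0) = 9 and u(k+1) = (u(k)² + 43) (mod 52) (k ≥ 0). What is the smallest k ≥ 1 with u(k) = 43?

u(0) = 9; u(1) = 20; u(2) = 27; u(3) = 44; u(4) = 3; u(5) = 0; u(6) = 43; u(7) = 20.
Since u(7) = u(1) = 20, the sequence is eventually periodic: after a pre-period of length 1 it cycles with period 6.
The value 43 first appears (with k ≥ 1) at u(6).

6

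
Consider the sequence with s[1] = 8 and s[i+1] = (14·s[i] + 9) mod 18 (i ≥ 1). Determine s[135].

11

s[1] = 8; s[2] = 13; s[3] = 11; s[4] = 1; s[5] = 5; s[6] = 7; s[7] = 17; s[8] = 13.
Since s[8] = s[2] = 13, the sequence is eventually periodic: after a pre-period of length 1 it cycles with period 6.
For i ≥ 2, s[i] depends only on (i - 2) mod 6. (135 - 2) mod 6 = 1, so s[135] = s[3] = 11.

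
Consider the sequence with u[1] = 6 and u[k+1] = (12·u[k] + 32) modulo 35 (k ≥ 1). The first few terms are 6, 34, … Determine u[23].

Listing terms: u[1] = 6,  u[2] = 34,  u[3] = 20,  u[4] = 27,  u[5] = 6.
Since u[5] = u[1] = 6, the sequence is periodic with period 4.
So u[23] = u[1 + ((23-1) mod 4)] = u[3] = 20.

20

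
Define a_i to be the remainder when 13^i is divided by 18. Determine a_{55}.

We have a_0 = 1,  a_1 = 13,  a_2 = 7,  a_3 = 1.
Since a_3 = a_0 = 1, the sequence is periodic with period 3.
(55 - 0) mod 3 = 1, so a_{55} = a_1 = 13.

13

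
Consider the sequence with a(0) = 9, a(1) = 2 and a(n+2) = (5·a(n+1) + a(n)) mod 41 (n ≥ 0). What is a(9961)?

a(0) = 9; a(1) = 2; a(2) = 19; a(3) = 15; a(4) = 12; a(5) = 34; a(6) = 18; a(7) = 1; a(8) = 23; a(9) = 34; a(10) = 29; a(11) = 15; a(12) = 22; a(13) = 2; a(14) = 32; a(15) = 39; a(16) = 22; a(17) = 26; a(18) = 29; a(19) = 7; a(20) = 23; a(21) = 40; a(22) = 18; a(23) = 7; a(24) = 12; a(25) = 26; a(26) = 19; a(27) = 39; a(28) = 9; a(29) = 2.
The sequence repeats with period 28.
(9961 - 0) mod 28 = 21, so a(9961) = a(21) = 40.

40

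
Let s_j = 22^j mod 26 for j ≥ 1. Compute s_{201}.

Listing terms: s_1 = 22, s_2 = 16, s_3 = 14, s_4 = 22.
The sequence repeats with period 3.
(201 - 1) mod 3 = 2, so s_{201} = s_3 = 14.

14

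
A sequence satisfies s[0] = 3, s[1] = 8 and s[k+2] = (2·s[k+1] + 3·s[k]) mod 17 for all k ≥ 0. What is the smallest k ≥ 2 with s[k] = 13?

Listing terms: s[0] = 3; s[1] = 8; s[2] = 8; s[3] = 6; s[4] = 2; s[5] = 5; s[6] = 16; s[7] = 13; s[8] = 6; s[9] = 0; s[10] = 1; s[11] = 2; s[12] = 7; s[13] = 3; s[14] = 10; s[15] = 12; s[16] = 3; s[17] = 8.
Since (s[16], s[17]) = (s[0], s[1]) = (3, 8) (two consecutive terms determine the rest), the sequence is periodic with period 16.
The value 13 first appears (with k ≥ 2) at s[7].

7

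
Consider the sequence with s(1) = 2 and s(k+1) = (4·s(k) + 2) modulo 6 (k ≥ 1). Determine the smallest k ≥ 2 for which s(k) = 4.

2

Computing terms: s(1) = 2, s(2) = 4, s(3) = 0, s(4) = 2.
Since s(4) = s(1) = 2, the sequence is periodic with period 3.
The value 4 first appears (with k ≥ 2) at s(2).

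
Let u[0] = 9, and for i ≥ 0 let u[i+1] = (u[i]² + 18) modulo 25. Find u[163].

4

Computing terms: u[0] = 9; u[1] = 24; u[2] = 19; u[3] = 4; u[4] = 9.
Since u[4] = u[0] = 9, the sequence is periodic with period 4.
(163 - 0) mod 4 = 3, so u[163] = u[3] = 4.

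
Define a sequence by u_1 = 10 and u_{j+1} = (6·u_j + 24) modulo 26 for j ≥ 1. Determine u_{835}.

We have u_1 = 10,  u_2 = 6,  u_3 = 8,  u_4 = 20,  u_5 = 14,  u_6 = 4,  u_7 = 22,  u_8 = 0,  u_9 = 24,  u_{10} = 12,  u_{11} = 18,  u_{12} = 2,  u_{13} = 10.
The sequence repeats with period 12.
(835 - 1) mod 12 = 6, so u_{835} = u_7 = 22.

22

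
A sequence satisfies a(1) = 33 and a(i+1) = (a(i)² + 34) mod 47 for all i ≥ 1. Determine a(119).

40

Listing terms: a(1) = 33, a(2) = 42, a(3) = 12, a(4) = 37, a(5) = 40, a(6) = 36, a(7) = 14, a(8) = 42.
Since a(8) = a(2) = 42, the sequence is eventually periodic: after a pre-period of length 1 it cycles with period 6.
For i ≥ 2, a(i) depends only on (i - 2) mod 6. (119 - 2) mod 6 = 3, so a(119) = a(5) = 40.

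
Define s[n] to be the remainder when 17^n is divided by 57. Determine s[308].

We have s[0] = 1, s[1] = 17, s[2] = 4, s[3] = 11, s[4] = 16, s[5] = 44, s[6] = 7, s[7] = 5, s[8] = 28, s[9] = 20, s[10] = 55, s[11] = 23, s[12] = 49, s[13] = 35, s[14] = 25, s[15] = 26, s[16] = 43, s[17] = 47, s[18] = 1.
Since s[18] = s[0] = 1, the sequence is periodic with period 18.
(308 - 0) mod 18 = 2, so s[308] = s[2] = 4.

4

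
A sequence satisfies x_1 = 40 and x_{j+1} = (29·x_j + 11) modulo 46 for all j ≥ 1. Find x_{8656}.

We have x_1 = 40; x_2 = 21; x_3 = 22; x_4 = 5; x_5 = 18; x_6 = 27; x_7 = 12; x_8 = 37; x_9 = 26; x_{10} = 29; x_{11} = 24; x_{12} = 17; x_{13} = 44; x_{14} = 45; x_{15} = 28; x_{16} = 41; x_{17} = 4; x_{18} = 35; x_{19} = 14; x_{20} = 3; x_{21} = 6; x_{22} = 1; x_{23} = 40.
The sequence repeats with period 22.
(8656 - 1) mod 22 = 9, so x_{8656} = x_{10} = 29.

29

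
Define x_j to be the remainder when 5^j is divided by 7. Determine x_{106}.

We have x_1 = 5, x_2 = 4, x_3 = 6, x_4 = 2, x_5 = 3, x_6 = 1, x_7 = 5.
The sequence repeats with period 6.
So x_{106} = x_{1 + ((106-1) mod 6)} = x_4 = 2.

2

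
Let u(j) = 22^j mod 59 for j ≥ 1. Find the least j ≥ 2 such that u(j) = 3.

We have u(1) = 22, u(2) = 12, u(3) = 28, u(4) = 26, u(5) = 41, u(6) = 17, u(7) = 20, u(8) = 27, u(9) = 4, u(10) = 29, u(11) = 48, u(12) = 53, u(13) = 45, u(14) = 46, u(15) = 9, u(16) = 21, u(17) = 49, u(18) = 16, u(19) = 57, u(20) = 15, u(21) = 35, u(22) = 3, u(23) = 7, u(24) = 36, u(25) = 25, u(26) = 19, u(27) = 5, u(28) = 51, u(29) = 1, u(30) = 22.
The sequence repeats with period 29.
The value 3 first appears (with j ≥ 2) at u(22).

22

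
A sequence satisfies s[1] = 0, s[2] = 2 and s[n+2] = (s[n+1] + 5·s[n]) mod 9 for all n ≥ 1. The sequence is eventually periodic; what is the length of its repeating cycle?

Listing terms: s[1] = 0; s[2] = 2; s[3] = 2; s[4] = 3; s[5] = 4; s[6] = 1; s[7] = 3; s[8] = 8; s[9] = 5; s[10] = 0; s[11] = 7; s[12] = 7; s[13] = 6; s[14] = 5; s[15] = 8; s[16] = 6; s[17] = 1; s[18] = 4; s[19] = 0; s[20] = 2.
Since (s[19], s[20]) = (s[1], s[2]) = (0, 2) (two consecutive terms determine the rest), the sequence is periodic with period 18.

18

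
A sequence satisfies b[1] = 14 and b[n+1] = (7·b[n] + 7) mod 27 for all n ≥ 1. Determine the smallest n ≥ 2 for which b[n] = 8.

22

We have b[1] = 14; b[2] = 24; b[3] = 13; b[4] = 17; b[5] = 18; b[6] = 25; b[7] = 20; b[8] = 12; b[9] = 10; b[10] = 23; b[11] = 6; b[12] = 22; b[13] = 26; b[14] = 0; b[15] = 7; b[16] = 2; b[17] = 21; b[18] = 19; b[19] = 5; b[20] = 15; b[21] = 4; b[22] = 8; b[23] = 9; b[24] = 16; b[25] = 11; b[26] = 3; b[27] = 1; b[28] = 14.
The sequence repeats with period 27.
The value 8 first appears (with n ≥ 2) at b[22].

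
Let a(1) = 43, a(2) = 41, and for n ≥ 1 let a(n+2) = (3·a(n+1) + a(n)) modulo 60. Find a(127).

7

a(1) = 43,  a(2) = 41,  a(3) = 46,  a(4) = 59,  a(5) = 43,  a(6) = 8,  a(7) = 7,  a(8) = 29,  a(9) = 34,  a(10) = 11,  a(11) = 7,  a(12) = 32,  a(13) = 43,  a(14) = 41.
Since (a(13), a(14)) = (a(1), a(2)) = (43, 41) (two consecutive terms determine the rest), the sequence is periodic with period 12.
(127 - 1) mod 12 = 6, so a(127) = a(7) = 7.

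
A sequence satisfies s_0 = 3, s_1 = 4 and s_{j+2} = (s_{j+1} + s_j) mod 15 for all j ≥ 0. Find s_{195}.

Computing terms: s_0 = 3,  s_1 = 4,  s_2 = 7,  s_3 = 11,  s_4 = 3,  s_5 = 14,  s_6 = 2,  s_7 = 1,  s_8 = 3,  s_9 = 4.
Since (s_8, s_9) = (s_0, s_1) = (3, 4) (two consecutive terms determine the rest), the sequence is periodic with period 8.
So s_{195} = s_{0 + ((195-0) mod 8)} = s_3 = 11.

11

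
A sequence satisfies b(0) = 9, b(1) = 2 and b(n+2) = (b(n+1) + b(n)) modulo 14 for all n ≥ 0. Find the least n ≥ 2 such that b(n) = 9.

Computing terms: b(0) = 9, b(1) = 2, b(2) = 11, b(3) = 13, b(4) = 10, b(5) = 9, b(6) = 5, b(7) = 0, b(8) = 5, b(9) = 5, b(10) = 10, b(11) = 1, b(12) = 11, b(13) = 12, b(14) = 9, b(15) = 7, b(16) = 2, b(17) = 9, b(18) = 11, b(19) = 6, b(20) = 3, b(21) = 9, b(22) = 12, b(23) = 7, b(24) = 5, b(25) = 12, b(26) = 3, b(27) = 1, b(28) = 4, b(29) = 5, b(30) = 9, b(31) = 0, b(32) = 9, b(33) = 9, b(34) = 4, b(35) = 13, b(36) = 3, b(37) = 2, b(38) = 5, b(39) = 7, b(40) = 12, b(41) = 5, b(42) = 3, b(43) = 8, b(44) = 11, b(45) = 5, b(46) = 2, b(47) = 7, b(48) = 9, b(49) = 2.
The sequence repeats with period 48.
The value 9 first appears (with n ≥ 2) at b(5).

5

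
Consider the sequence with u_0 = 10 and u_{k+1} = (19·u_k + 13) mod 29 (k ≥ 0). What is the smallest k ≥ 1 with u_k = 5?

15

u_0 = 10, u_1 = 0, u_2 = 13, u_3 = 28, u_4 = 23, u_5 = 15, u_6 = 8, u_7 = 20, u_8 = 16, u_9 = 27, u_{10} = 4, u_{11} = 2, u_{12} = 22, u_{13} = 25, u_{14} = 24, u_{15} = 5, u_{16} = 21, u_{17} = 6, u_{18} = 11, u_{19} = 19, u_{20} = 26, u_{21} = 14, u_{22} = 18, u_{23} = 7, u_{24} = 1, u_{25} = 3, u_{26} = 12, u_{27} = 9, u_{28} = 10.
Since u_{28} = u_0 = 10, the sequence is periodic with period 28.
The value 5 first appears (with k ≥ 1) at u_{15}.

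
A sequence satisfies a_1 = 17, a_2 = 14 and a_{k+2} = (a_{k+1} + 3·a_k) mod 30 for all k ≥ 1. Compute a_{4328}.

8

Listing terms: a_1 = 17, a_2 = 14, a_3 = 5, a_4 = 17, a_5 = 2, a_6 = 23, a_7 = 29, a_8 = 8, a_9 = 5, a_{10} = 29, a_{11} = 14, a_{12} = 11, a_{13} = 23, a_{14} = 26, a_{15} = 5, a_{16} = 23, a_{17} = 8, a_{18} = 17, a_{19} = 11, a_{20} = 2, a_{21} = 5, a_{22} = 11, a_{23} = 26, a_{24} = 29, a_{25} = 17, a_{26} = 14.
The sequence repeats with period 24.
So a_{4328} = a_{1 + ((4328-1) mod 24)} = a_8 = 8.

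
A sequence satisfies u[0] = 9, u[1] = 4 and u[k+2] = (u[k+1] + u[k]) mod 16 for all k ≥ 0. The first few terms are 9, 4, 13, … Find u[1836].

u[0] = 9,  u[1] = 4,  u[2] = 13,  u[3] = 1,  u[4] = 14,  u[5] = 15,  u[6] = 13,  u[7] = 12,  u[8] = 9,  u[9] = 5,  u[10] = 14,  u[11] = 3,  u[12] = 1,  u[13] = 4,  u[14] = 5,  u[15] = 9,  u[16] = 14,  u[17] = 7,  u[18] = 5,  u[19] = 12,  u[20] = 1,  u[21] = 13,  u[22] = 14,  u[23] = 11,  u[24] = 9,  u[25] = 4.
Since (u[24], u[25]) = (u[0], u[1]) = (9, 4) (two consecutive terms determine the rest), the sequence is periodic with period 24.
So u[1836] = u[0 + ((1836-0) mod 24)] = u[12] = 1.

1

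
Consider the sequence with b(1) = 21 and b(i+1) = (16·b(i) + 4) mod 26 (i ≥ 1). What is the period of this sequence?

3

Listing terms: b(1) = 21,  b(2) = 2,  b(3) = 10,  b(4) = 8,  b(5) = 2.
Since b(5) = b(2) = 2, the sequence is eventually periodic: after a pre-period of length 1 it cycles with period 3.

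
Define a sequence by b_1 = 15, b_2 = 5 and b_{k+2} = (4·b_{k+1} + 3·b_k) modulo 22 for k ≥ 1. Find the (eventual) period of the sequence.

40

Computing terms: b_1 = 15, b_2 = 5, b_3 = 21, b_4 = 11, b_5 = 19, b_6 = 21, b_7 = 9, b_8 = 11, b_9 = 5, b_{10} = 9, b_{11} = 7, b_{12} = 11, b_{13} = 21, b_{14} = 7, b_{15} = 3, b_{16} = 11, b_{17} = 9, b_{18} = 3, b_{19} = 17, b_{20} = 11, b_{21} = 7, b_{22} = 17, b_{23} = 1, b_{24} = 11, b_{25} = 3, b_{26} = 1, b_{27} = 13, b_{28} = 11, b_{29} = 17, b_{30} = 13, b_{31} = 15, b_{32} = 11, b_{33} = 1, b_{34} = 15, b_{35} = 19, b_{36} = 11, b_{37} = 13, b_{38} = 19, b_{39} = 5, b_{40} = 11, b_{41} = 15, b_{42} = 5.
The sequence repeats with period 40.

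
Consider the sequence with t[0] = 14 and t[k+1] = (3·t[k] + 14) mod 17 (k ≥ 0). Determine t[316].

We have t[0] = 14; t[1] = 5; t[2] = 12; t[3] = 16; t[4] = 11; t[5] = 13; t[6] = 2; t[7] = 3; t[8] = 6; t[9] = 15; t[10] = 8; t[11] = 4; t[12] = 9; t[13] = 7; t[14] = 1; t[15] = 0; t[16] = 14.
The sequence repeats with period 16.
(316 - 0) mod 16 = 12, so t[316] = t[12] = 9.

9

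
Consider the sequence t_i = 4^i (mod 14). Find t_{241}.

Listing terms: t_1 = 4,  t_2 = 2,  t_3 = 8,  t_4 = 4.
The sequence repeats with period 3.
(241 - 1) mod 3 = 0, so t_{241} = t_1 = 4.

4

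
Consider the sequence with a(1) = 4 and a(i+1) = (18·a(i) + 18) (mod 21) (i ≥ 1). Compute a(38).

6

We have a(1) = 4; a(2) = 6; a(3) = 0; a(4) = 18; a(5) = 6.
Since a(5) = a(2) = 6, the sequence is eventually periodic: after a pre-period of length 1 it cycles with period 3.
For i ≥ 2, a(i) depends only on (i - 2) mod 3. (38 - 2) mod 3 = 0, so a(38) = a(2) = 6.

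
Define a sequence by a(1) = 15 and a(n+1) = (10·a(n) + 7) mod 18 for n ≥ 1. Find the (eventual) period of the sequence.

9

Computing terms: a(1) = 15, a(2) = 13, a(3) = 11, a(4) = 9, a(5) = 7, a(6) = 5, a(7) = 3, a(8) = 1, a(9) = 17, a(10) = 15.
Since a(10) = a(1) = 15, the sequence is periodic with period 9.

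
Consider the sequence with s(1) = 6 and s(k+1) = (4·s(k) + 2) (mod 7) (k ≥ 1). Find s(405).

We have s(1) = 6,  s(2) = 5,  s(3) = 1,  s(4) = 6.
Since s(4) = s(1) = 6, the sequence is periodic with period 3.
So s(405) = s(1 + ((405-1) mod 3)) = s(3) = 1.

1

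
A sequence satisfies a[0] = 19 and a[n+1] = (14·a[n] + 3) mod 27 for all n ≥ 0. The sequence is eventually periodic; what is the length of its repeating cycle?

18

Computing terms: a[0] = 19, a[1] = 26, a[2] = 16, a[3] = 11, a[4] = 22, a[5] = 14, a[6] = 10, a[7] = 8, a[8] = 7, a[9] = 20, a[10] = 13, a[11] = 23, a[12] = 1, a[13] = 17, a[14] = 25, a[15] = 2, a[16] = 4, a[17] = 5, a[18] = 19.
The sequence repeats with period 18.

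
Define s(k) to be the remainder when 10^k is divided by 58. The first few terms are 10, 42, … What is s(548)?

s(1) = 10,  s(2) = 42,  s(3) = 14,  s(4) = 24,  s(5) = 8,  s(6) = 22,  s(7) = 46,  s(8) = 54,  s(9) = 18,  s(10) = 6,  s(11) = 2,  s(12) = 20,  s(13) = 26,  s(14) = 28,  s(15) = 48,  s(16) = 16,  s(17) = 44,  s(18) = 34,  s(19) = 50,  s(20) = 36,  s(21) = 12,  s(22) = 4,  s(23) = 40,  s(24) = 52,  s(25) = 56,  s(26) = 38,  s(27) = 32,  s(28) = 30,  s(29) = 10.
Since s(29) = s(1) = 10, the sequence is periodic with period 28.
(548 - 1) mod 28 = 15, so s(548) = s(16) = 16.

16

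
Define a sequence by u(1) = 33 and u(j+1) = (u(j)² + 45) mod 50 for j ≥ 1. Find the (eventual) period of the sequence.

4

Listing terms: u(1) = 33; u(2) = 34; u(3) = 1; u(4) = 46; u(5) = 11; u(6) = 16; u(7) = 1.
Since u(7) = u(3) = 1, the sequence is eventually periodic: after a pre-period of length 2 it cycles with period 4.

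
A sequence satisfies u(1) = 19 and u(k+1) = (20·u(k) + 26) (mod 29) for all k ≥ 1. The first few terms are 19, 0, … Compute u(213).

Listing terms: u(1) = 19,  u(2) = 0,  u(3) = 26,  u(4) = 24,  u(5) = 13,  u(6) = 25,  u(7) = 4,  u(8) = 19.
Since u(8) = u(1) = 19, the sequence is periodic with period 7.
(213 - 1) mod 7 = 2, so u(213) = u(3) = 26.

26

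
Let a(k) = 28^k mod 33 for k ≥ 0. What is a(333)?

7

Computing terms: a(0) = 1,  a(1) = 28,  a(2) = 25,  a(3) = 7,  a(4) = 31,  a(5) = 10,  a(6) = 16,  a(7) = 19,  a(8) = 4,  a(9) = 13,  a(10) = 1.
The sequence repeats with period 10.
So a(333) = a(0 + ((333-0) mod 10)) = a(3) = 7.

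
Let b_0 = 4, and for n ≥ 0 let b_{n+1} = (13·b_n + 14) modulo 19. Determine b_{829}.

9

Computing terms: b_0 = 4; b_1 = 9; b_2 = 17; b_3 = 7; b_4 = 10; b_5 = 11; b_6 = 5; b_7 = 3; b_8 = 15; b_9 = 0; b_{10} = 14; b_{11} = 6; b_{12} = 16; b_{13} = 13; b_{14} = 12; b_{15} = 18; b_{16} = 1; b_{17} = 8; b_{18} = 4.
The sequence repeats with period 18.
So b_{829} = b_{0 + ((829-0) mod 18)} = b_1 = 9.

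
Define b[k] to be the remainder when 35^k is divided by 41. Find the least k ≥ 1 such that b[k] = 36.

b[0] = 1, b[1] = 35, b[2] = 36, b[3] = 30, b[4] = 25, b[5] = 14, b[6] = 39, b[7] = 12, b[8] = 10, b[9] = 22, b[10] = 32, b[11] = 13, b[12] = 4, b[13] = 17, b[14] = 21, b[15] = 38, b[16] = 18, b[17] = 15, b[18] = 33, b[19] = 7, b[20] = 40, b[21] = 6, b[22] = 5, b[23] = 11, b[24] = 16, b[25] = 27, b[26] = 2, b[27] = 29, b[28] = 31, b[29] = 19, b[30] = 9, b[31] = 28, b[32] = 37, b[33] = 24, b[34] = 20, b[35] = 3, b[36] = 23, b[37] = 26, b[38] = 8, b[39] = 34, b[40] = 1.
The sequence repeats with period 40.
The value 36 first appears (with k ≥ 1) at b[2].

2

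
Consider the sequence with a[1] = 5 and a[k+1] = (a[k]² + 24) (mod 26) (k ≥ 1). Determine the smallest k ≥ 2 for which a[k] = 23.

2

a[1] = 5, a[2] = 23, a[3] = 7, a[4] = 21, a[5] = 23.
Since a[5] = a[2] = 23, the sequence is eventually periodic: after a pre-period of length 1 it cycles with period 3.
The value 23 first appears (with k ≥ 2) at a[2].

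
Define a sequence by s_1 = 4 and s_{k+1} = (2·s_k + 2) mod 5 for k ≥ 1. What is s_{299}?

2

We have s_1 = 4, s_2 = 0, s_3 = 2, s_4 = 1, s_5 = 4.
Since s_5 = s_1 = 4, the sequence is periodic with period 4.
(299 - 1) mod 4 = 2, so s_{299} = s_3 = 2.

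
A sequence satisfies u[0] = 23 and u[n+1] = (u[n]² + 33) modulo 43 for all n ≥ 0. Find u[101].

u[0] = 23; u[1] = 3; u[2] = 42; u[3] = 34; u[4] = 28; u[5] = 0; u[6] = 33; u[7] = 4; u[8] = 6; u[9] = 26; u[10] = 21; u[11] = 1; u[12] = 34.
Since u[12] = u[3] = 34, the sequence is eventually periodic: after a pre-period of length 3 it cycles with period 9.
For n ≥ 3, u[n] depends only on (n - 3) mod 9. (101 - 3) mod 9 = 8, so u[101] = u[11] = 1.

1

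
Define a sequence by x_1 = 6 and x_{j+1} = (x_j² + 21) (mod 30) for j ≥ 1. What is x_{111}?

0

We have x_1 = 6; x_2 = 27; x_3 = 0; x_4 = 21; x_5 = 12; x_6 = 15; x_7 = 6.
The sequence repeats with period 6.
(111 - 1) mod 6 = 2, so x_{111} = x_3 = 0.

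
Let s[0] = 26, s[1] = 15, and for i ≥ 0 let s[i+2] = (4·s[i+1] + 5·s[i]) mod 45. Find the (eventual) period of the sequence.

Computing terms: s[0] = 26; s[1] = 15; s[2] = 10; s[3] = 25; s[4] = 15; s[5] = 5; s[6] = 5; s[7] = 0; s[8] = 25; s[9] = 10; s[10] = 30; s[11] = 35; s[12] = 20; s[13] = 30; s[14] = 40; s[15] = 40; s[16] = 0; s[17] = 20; s[18] = 35; s[19] = 15; s[20] = 10.
Since (s[19], s[20]) = (s[1], s[2]) = (15, 10) (two consecutive terms determine the rest), the sequence is eventually periodic: after a pre-period of length 1 it cycles with period 18.

18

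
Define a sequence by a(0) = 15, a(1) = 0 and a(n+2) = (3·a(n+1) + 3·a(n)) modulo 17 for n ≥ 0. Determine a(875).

11

Computing terms: a(0) = 15; a(1) = 0; a(2) = 11; a(3) = 16; a(4) = 13; a(5) = 2; a(6) = 11; a(7) = 5; a(8) = 14; a(9) = 6; a(10) = 9; a(11) = 11; a(12) = 9; a(13) = 9; a(14) = 3; a(15) = 2; a(16) = 15; a(17) = 0.
The sequence repeats with period 16.
(875 - 0) mod 16 = 11, so a(875) = a(11) = 11.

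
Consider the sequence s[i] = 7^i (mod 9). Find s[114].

1

s[1] = 7; s[2] = 4; s[3] = 1; s[4] = 7.
The sequence repeats with period 3.
(114 - 1) mod 3 = 2, so s[114] = s[3] = 1.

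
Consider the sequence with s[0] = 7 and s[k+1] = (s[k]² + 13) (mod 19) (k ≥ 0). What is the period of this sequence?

Computing terms: s[0] = 7,  s[1] = 5,  s[2] = 0,  s[3] = 13,  s[4] = 11,  s[5] = 1,  s[6] = 14,  s[7] = 0.
Since s[7] = s[2] = 0, the sequence is eventually periodic: after a pre-period of length 2 it cycles with period 5.

5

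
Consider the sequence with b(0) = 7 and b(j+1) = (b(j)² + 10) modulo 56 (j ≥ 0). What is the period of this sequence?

3

b(0) = 7,  b(1) = 3,  b(2) = 19,  b(3) = 35,  b(4) = 3.
Since b(4) = b(1) = 3, the sequence is eventually periodic: after a pre-period of length 1 it cycles with period 3.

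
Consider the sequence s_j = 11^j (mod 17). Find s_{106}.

15

Listing terms: s_0 = 1, s_1 = 11, s_2 = 2, s_3 = 5, s_4 = 4, s_5 = 10, s_6 = 8, s_7 = 3, s_8 = 16, s_9 = 6, s_{10} = 15, s_{11} = 12, s_{12} = 13, s_{13} = 7, s_{14} = 9, s_{15} = 14, s_{16} = 1.
The sequence repeats with period 16.
(106 - 0) mod 16 = 10, so s_{106} = s_{10} = 15.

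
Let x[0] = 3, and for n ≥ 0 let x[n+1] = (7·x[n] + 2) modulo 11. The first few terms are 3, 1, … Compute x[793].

We have x[0] = 3,  x[1] = 1,  x[2] = 9,  x[3] = 10,  x[4] = 6,  x[5] = 0,  x[6] = 2,  x[7] = 5,  x[8] = 4,  x[9] = 8,  x[10] = 3.
Since x[10] = x[0] = 3, the sequence is periodic with period 10.
(793 - 0) mod 10 = 3, so x[793] = x[3] = 10.

10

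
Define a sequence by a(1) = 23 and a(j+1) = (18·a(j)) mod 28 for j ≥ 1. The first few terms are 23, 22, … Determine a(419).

We have a(1) = 23; a(2) = 22; a(3) = 4; a(4) = 16; a(5) = 8; a(6) = 4.
Since a(6) = a(3) = 4, the sequence is eventually periodic: after a pre-period of length 2 it cycles with period 3.
For j ≥ 3, a(j) depends only on (j - 3) mod 3. (419 - 3) mod 3 = 2, so a(419) = a(5) = 8.

8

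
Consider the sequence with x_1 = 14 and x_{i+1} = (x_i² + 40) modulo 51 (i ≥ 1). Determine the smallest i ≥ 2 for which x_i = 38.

Computing terms: x_1 = 14,  x_2 = 32,  x_3 = 44,  x_4 = 38,  x_5 = 5,  x_6 = 14.
The sequence repeats with period 5.
The value 38 first appears (with i ≥ 2) at x_4.

4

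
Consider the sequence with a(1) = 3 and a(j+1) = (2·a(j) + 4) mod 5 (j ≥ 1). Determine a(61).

3

Listing terms: a(1) = 3; a(2) = 0; a(3) = 4; a(4) = 2; a(5) = 3.
Since a(5) = a(1) = 3, the sequence is periodic with period 4.
So a(61) = a(1 + ((61-1) mod 4)) = a(1) = 3.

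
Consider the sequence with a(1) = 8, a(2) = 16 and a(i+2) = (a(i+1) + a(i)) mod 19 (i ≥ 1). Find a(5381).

We have a(1) = 8; a(2) = 16; a(3) = 5; a(4) = 2; a(5) = 7; a(6) = 9; a(7) = 16; a(8) = 6; a(9) = 3; a(10) = 9; a(11) = 12; a(12) = 2; a(13) = 14; a(14) = 16; a(15) = 11; a(16) = 8; a(17) = 0; a(18) = 8; a(19) = 8; a(20) = 16.
Since (a(19), a(20)) = (a(1), a(2)) = (8, 16) (two consecutive terms determine the rest), the sequence is periodic with period 18.
So a(5381) = a(1 + ((5381-1) mod 18)) = a(17) = 0.

0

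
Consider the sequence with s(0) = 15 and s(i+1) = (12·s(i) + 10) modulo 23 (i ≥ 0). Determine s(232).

6

s(0) = 15, s(1) = 6, s(2) = 13, s(3) = 5, s(4) = 1, s(5) = 22, s(6) = 21, s(7) = 9, s(8) = 3, s(9) = 0, s(10) = 10, s(11) = 15.
The sequence repeats with period 11.
So s(232) = s(0 + ((232-0) mod 11)) = s(1) = 6.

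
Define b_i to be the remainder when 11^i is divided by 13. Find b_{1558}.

10

We have b_0 = 1; b_1 = 11; b_2 = 4; b_3 = 5; b_4 = 3; b_5 = 7; b_6 = 12; b_7 = 2; b_8 = 9; b_9 = 8; b_{10} = 10; b_{11} = 6; b_{12} = 1.
The sequence repeats with period 12.
(1558 - 0) mod 12 = 10, so b_{1558} = b_{10} = 10.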